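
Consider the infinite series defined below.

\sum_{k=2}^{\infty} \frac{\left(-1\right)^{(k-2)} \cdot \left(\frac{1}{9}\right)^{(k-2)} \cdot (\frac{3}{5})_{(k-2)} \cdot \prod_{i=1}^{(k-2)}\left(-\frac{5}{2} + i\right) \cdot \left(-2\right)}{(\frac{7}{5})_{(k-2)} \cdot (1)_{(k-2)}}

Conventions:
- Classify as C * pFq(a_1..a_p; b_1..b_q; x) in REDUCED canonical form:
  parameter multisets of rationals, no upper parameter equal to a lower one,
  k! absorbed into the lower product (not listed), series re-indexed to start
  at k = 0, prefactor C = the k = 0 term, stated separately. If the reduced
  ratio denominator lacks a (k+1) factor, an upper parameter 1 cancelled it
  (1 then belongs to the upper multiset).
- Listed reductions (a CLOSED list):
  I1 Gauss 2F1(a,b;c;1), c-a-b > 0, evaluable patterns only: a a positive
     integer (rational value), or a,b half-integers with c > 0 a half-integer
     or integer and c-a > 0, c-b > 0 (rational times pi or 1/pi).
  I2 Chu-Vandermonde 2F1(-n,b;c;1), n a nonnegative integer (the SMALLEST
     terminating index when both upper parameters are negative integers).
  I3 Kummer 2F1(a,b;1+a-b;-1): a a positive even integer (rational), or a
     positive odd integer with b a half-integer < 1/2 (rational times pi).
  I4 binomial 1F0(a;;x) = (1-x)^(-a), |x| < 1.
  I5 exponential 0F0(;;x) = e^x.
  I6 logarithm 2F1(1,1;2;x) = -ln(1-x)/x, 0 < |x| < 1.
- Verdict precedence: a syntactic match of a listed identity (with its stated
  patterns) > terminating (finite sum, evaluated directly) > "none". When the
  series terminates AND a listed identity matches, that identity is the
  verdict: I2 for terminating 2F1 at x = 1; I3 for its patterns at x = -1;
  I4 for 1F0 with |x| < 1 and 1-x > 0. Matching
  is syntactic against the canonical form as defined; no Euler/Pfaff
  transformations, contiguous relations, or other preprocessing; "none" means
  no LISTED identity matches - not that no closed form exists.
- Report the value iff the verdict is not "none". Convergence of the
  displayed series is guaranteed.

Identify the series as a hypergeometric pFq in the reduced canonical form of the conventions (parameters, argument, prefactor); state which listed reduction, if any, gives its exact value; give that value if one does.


With C = -2: the canonical form is 2F1(-\frac{3}{2}, \frac{3}{5}; \frac{7}{5}; -\frac{1}{9}). Verdict: none here - no I1-I6 shape fits x = -\frac{1}{9} with lower {\frac{7}{5}}.

Structural cue: t_0 being -2, the running product (C = -2) telescopes to a rising factorial.
Ratio: r(k) = -\frac{1}{9} * (k-\frac{3}{2}) (k+\frac{3}{5}) / [(k+\frac{7}{5}) (k+1)] - rational in k, leading ratio -\frac{1}{9}; with t_0 = -2, classification follows.


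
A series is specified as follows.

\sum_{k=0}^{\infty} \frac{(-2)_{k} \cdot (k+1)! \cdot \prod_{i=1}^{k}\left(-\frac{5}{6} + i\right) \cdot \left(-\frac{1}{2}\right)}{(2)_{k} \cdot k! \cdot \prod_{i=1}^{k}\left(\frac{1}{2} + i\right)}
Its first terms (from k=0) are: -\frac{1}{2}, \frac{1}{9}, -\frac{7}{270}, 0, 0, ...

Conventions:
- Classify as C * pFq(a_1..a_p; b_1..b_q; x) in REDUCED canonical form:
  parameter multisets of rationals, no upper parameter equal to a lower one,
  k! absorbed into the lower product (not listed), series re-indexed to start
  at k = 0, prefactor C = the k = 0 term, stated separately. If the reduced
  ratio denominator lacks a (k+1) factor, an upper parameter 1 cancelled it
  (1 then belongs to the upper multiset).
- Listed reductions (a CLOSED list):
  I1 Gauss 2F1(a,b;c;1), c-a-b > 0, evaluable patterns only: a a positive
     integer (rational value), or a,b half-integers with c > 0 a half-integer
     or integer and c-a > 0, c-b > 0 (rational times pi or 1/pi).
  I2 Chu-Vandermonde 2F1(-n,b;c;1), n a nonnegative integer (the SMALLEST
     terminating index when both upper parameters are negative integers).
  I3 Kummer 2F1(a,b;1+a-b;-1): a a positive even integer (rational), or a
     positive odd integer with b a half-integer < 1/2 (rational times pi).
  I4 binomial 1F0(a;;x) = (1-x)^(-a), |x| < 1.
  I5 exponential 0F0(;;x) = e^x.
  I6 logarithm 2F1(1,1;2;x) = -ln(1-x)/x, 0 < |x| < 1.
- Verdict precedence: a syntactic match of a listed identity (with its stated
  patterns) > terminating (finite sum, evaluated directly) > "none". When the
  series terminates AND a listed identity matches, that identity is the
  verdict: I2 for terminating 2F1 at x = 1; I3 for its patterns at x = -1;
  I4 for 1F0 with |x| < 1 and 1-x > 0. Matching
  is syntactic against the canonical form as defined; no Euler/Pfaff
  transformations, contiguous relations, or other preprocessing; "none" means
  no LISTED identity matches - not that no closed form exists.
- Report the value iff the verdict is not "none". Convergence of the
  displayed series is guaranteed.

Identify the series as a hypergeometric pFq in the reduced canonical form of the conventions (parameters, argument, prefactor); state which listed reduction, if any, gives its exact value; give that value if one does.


Key step: from the first term -\frac{1}{2}: the parameter 2 appears in both the upper and lower lists and cancels.
Consecutive-term ratio: r(k) = 1 * (k-2) (k+\frac{1}{6}) / [(k+\frac{3}{2}) (k+1)] - rational in k, leading ratio 1; with t_0 = -\frac{1}{2}, classification follows.

This is -\frac{1}{2} * 2F1(-2, \frac{1}{6}; \frac{3}{2}; 1) in reduced canonical form. Verdict: Vandermonde's identity (I2) applies (terminating 2F1 at x = 1 with n = 2, b = 1/6, c = \frac{3}{2}). Hence: -\frac{56}{135}.


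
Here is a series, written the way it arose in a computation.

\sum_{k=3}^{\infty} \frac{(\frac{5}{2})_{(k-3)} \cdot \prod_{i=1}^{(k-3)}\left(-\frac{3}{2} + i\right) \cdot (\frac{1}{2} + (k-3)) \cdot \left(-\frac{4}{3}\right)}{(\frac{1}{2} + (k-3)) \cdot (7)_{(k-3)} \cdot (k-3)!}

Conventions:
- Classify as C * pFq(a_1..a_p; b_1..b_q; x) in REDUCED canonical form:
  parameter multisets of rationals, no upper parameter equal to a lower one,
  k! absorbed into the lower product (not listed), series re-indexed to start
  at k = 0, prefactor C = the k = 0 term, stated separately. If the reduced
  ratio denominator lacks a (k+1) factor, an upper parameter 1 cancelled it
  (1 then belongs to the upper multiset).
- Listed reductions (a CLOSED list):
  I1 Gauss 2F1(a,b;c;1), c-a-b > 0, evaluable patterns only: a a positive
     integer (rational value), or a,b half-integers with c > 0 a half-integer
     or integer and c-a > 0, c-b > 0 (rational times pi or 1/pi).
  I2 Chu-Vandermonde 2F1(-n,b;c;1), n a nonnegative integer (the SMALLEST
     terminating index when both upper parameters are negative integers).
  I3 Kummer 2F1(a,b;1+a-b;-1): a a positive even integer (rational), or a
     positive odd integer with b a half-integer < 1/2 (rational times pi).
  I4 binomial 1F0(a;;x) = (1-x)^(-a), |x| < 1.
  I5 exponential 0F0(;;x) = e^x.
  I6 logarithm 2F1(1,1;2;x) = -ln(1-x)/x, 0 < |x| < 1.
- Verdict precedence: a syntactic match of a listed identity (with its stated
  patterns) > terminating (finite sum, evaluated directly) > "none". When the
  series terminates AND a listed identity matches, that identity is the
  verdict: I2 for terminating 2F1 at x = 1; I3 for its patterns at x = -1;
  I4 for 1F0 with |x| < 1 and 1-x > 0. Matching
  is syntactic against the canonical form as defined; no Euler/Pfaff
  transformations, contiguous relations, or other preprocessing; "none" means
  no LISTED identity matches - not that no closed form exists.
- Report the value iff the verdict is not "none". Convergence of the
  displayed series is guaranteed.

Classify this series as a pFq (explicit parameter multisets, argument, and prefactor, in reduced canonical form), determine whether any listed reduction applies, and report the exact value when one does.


This is -\frac{4}{3} * 2F1(-\frac{1}{2}, \frac{5}{2}; 7; 1) in reduced canonical form. Verdict (x = 1): Gauss's theorem I1 (half-integer case) applies (x = 1; upper {-\frac{1}{2}, \frac{5}{2}} half-integers, c = 7 in the evaluable pattern). Sum: \left(-\frac{1048576}{315315}\right) / \pi.

Structural cue: t_0 = -\frac{4}{3} here, and striking the common factor k + 1/2 reduces the term (prefactor -4/3).
Consecutive-term ratio: r(k) = 1 * (k-\frac{1}{2}) (k+\frac{5}{2}) / [(k+7) (k+1)] - rational in k. x = 1; t_0 = -\frac{4}{3}; negate the roots.


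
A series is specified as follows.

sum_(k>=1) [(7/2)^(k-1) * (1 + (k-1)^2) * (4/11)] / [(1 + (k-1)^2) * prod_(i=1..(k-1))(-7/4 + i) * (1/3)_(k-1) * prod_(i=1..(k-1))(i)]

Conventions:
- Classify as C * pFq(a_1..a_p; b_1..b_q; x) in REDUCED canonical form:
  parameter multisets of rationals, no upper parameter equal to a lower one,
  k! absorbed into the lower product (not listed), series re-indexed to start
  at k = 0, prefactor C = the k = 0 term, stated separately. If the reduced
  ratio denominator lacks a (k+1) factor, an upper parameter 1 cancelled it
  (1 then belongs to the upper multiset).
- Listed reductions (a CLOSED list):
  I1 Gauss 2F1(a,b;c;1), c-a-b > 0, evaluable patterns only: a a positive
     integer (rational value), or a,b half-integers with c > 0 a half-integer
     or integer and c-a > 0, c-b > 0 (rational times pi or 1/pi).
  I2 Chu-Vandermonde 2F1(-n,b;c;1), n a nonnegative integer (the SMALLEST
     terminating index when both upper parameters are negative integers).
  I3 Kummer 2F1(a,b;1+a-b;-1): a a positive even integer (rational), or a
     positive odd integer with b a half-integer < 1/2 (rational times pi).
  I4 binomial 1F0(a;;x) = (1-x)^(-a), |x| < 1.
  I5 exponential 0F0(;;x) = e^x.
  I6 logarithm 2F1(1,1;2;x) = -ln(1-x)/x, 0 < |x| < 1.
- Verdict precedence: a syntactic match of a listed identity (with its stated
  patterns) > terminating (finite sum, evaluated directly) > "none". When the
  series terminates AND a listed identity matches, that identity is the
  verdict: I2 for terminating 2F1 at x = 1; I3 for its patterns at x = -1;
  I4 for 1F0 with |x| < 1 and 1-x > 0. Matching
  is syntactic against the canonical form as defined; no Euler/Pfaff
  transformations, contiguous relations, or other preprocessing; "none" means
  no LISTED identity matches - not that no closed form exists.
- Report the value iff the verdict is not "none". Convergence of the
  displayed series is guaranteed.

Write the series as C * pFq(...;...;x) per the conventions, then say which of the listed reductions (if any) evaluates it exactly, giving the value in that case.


The tell: from the first term 4/11: striking the common factor k^2 + 1 reduces the term (C = 4/11, x = 7/2).
Step ratio: r(k) = (7/2) * 1 / [(k-3/4) (k+1/3) (k+1)] - rational in k, leading ratio (7/2); with t_0 = 4/11, classification follows.

At argument 7/2: a 0F2 with upper {-}, lower {-3/4, 1/3}, scaled by C = 4/11. Verdict: none here - no I1-I6 shape fits x = 7/2 with lower {-3/4, 1/3}.


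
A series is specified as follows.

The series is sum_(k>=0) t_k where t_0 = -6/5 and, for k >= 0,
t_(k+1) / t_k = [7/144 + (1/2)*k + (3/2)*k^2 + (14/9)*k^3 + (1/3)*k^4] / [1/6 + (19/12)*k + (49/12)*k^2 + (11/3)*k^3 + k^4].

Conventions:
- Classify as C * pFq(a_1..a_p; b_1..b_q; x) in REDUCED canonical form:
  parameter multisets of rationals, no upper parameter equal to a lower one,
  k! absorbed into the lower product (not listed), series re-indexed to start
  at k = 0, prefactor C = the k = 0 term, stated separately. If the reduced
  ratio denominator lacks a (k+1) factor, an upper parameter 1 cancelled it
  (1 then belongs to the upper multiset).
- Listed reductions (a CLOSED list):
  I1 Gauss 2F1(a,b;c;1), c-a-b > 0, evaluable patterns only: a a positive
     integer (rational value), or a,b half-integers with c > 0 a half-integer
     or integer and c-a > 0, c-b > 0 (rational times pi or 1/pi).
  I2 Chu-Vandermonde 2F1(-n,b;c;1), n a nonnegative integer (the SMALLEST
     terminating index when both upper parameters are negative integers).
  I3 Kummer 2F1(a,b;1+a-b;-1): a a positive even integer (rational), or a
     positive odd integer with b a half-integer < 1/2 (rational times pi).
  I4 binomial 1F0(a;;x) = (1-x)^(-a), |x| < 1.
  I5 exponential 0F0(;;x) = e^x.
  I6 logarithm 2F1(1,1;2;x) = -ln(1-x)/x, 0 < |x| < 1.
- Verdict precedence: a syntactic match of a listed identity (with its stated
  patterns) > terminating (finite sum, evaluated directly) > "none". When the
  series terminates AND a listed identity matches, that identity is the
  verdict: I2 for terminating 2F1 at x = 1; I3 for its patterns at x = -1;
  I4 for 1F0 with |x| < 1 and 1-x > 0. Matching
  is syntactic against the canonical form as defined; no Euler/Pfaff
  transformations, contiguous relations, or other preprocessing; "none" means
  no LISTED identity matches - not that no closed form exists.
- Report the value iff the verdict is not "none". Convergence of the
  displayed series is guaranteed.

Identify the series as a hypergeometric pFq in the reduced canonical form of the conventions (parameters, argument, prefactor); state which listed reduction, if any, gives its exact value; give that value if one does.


Structural cue: t_0 being -6/5, factor the ratio over Q (C = -6/5, x = 1/3): negated roots = parameters.
Ratio: r(k) = (1/3) * (k+1/2) (k+7/2) / [(k+2) (k+1)] ; factor over Q: parameters, x = (1/3), and C = -6/5.

x = 1/3 here; the reduced form reads 2F1, upper {1/2, 7/2}, lower {2}, C = -6/5. Verdict: none - at argument 1/3 the multisets {1/2, 7/2} ; {2} match no listed identity.


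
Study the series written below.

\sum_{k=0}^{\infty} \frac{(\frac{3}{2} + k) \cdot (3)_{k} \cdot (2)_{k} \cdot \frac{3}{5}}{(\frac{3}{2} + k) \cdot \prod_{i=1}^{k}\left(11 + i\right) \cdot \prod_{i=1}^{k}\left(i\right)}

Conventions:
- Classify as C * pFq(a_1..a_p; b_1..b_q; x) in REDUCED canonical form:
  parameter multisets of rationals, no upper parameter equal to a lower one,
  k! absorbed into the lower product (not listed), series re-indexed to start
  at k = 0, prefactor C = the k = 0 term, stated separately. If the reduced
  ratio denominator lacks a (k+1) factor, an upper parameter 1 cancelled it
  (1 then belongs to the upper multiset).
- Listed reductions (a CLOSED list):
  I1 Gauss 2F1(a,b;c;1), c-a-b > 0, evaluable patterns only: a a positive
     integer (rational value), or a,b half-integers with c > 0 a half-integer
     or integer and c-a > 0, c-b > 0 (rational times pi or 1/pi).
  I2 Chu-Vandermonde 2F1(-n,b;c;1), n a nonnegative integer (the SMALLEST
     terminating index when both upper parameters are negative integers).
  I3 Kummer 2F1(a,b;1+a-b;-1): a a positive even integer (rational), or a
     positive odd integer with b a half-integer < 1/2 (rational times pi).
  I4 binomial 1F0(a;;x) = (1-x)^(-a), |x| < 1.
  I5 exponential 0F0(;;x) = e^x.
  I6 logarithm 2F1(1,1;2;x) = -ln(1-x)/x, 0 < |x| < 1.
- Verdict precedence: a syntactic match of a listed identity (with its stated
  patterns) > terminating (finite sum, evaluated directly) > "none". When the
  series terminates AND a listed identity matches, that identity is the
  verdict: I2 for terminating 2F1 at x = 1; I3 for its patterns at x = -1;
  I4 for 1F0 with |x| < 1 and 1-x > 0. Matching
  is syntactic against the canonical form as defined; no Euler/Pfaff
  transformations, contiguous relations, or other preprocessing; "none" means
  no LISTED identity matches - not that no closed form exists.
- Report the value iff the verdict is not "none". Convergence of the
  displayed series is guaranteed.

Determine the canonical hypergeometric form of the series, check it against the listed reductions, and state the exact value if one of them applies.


The series (x = 1) is 2F1: upper {2, 3}, lower {12}, prefactor \frac{3}{5}. Verdict at x = 1: Gauss (I1, integer-parameter pattern) matches (x = 1: the Gamma ratio telescopes since c-a-b = 7 > 0 and a = 2 in Z>0). Hence: \frac{33}{28}.

Structural cue: t_0 = \frac{3}{5} here, and the product of the first k integers (C = 3/5, x = 1) is k!.
Adjacent-term ratio: r(k) = 1 * (k+2) (k+3) / [(k+12) (k+1)] - rational in k, leading ratio 1; with t_0 = \frac{3}{5}, classification follows.


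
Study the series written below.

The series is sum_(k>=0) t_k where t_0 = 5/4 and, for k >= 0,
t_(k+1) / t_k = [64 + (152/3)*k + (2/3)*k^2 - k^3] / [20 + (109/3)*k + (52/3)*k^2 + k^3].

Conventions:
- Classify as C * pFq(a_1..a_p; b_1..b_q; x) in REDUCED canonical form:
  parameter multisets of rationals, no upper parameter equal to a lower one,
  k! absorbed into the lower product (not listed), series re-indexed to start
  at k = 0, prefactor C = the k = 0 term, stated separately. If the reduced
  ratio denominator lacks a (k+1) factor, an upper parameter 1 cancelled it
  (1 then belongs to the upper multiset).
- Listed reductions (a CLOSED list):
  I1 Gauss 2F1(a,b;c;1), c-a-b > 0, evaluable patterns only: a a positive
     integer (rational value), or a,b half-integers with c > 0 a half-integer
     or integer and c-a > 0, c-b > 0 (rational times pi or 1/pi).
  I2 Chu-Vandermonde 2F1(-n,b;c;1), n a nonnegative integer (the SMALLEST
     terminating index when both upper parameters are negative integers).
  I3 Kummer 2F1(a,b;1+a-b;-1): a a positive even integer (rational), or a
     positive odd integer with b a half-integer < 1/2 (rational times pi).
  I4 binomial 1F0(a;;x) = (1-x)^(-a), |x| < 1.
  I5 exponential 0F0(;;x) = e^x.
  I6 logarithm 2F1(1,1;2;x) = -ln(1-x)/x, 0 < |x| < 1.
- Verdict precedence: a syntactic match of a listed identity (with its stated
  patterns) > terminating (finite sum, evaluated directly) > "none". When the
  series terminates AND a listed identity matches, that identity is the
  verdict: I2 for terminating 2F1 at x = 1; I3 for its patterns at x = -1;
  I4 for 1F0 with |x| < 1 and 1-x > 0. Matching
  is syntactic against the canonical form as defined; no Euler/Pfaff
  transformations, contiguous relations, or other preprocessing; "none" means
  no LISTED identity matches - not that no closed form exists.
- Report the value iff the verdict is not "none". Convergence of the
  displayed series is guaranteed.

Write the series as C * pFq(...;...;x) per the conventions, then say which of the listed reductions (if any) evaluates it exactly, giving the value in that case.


Key observation: with t_0 = 5/4, factor the ratio over Q (C = 5/4): negated roots = parameters.
Adjacent-term ratio: r(k) = (-1) * (k-8) (k+6) / [(k+15) (k+1)] - rational in k. x = (-1); t_0 = 5/4; negate the roots.

x = -1 here; the reduced form reads 2F1, upper {-8, 6}, lower {15}, C = 5/4. Verdict: Kummer (I3) applies (x = -1; c = 15 equals 1+a-b for upper {-8, 6}: listed pattern). Exact value: 91/4.


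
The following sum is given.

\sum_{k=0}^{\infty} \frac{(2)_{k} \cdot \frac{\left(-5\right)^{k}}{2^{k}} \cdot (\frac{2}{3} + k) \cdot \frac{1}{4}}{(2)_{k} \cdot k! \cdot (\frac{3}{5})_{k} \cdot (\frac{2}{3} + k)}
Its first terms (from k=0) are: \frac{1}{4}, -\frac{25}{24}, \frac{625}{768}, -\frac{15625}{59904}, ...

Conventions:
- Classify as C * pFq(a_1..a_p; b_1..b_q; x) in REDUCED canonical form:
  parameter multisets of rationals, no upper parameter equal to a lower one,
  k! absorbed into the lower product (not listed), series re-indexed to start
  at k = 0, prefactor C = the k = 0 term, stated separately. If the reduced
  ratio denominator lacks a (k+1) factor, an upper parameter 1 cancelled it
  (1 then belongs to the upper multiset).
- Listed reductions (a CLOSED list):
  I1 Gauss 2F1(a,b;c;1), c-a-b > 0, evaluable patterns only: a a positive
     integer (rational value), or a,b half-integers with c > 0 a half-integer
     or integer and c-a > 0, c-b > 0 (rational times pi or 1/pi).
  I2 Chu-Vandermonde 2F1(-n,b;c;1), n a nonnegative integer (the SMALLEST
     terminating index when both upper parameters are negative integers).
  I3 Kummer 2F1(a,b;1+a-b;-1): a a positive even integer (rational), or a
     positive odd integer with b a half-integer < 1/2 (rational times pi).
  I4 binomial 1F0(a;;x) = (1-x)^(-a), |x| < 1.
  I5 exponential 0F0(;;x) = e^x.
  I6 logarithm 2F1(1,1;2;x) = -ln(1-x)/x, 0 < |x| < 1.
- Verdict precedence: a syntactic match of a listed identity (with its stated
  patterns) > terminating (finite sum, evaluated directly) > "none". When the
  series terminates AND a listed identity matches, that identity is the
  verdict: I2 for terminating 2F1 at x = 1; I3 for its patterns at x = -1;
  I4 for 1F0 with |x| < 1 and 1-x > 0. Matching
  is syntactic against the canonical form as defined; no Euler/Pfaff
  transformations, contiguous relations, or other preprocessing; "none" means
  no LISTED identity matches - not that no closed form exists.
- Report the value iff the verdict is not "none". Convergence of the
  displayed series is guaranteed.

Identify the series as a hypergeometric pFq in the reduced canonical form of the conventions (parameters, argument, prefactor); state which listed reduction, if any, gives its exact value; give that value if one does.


With C = \frac{1}{4}: the canonical form is 0F1(-; \frac{3}{5}; -\frac{5}{2}). Verdict: none. No listed pattern accepts 0F1(-; \frac{3}{5}; -\frac{5}{2}).

First insight: with t_0 = \frac{1}{4}, the parameter 2 appears in both the upper and lower lists and cancels (alongside the other common factor).
Consecutive-term ratio: r(k) = -\frac{5}{2} * 1 / [(k+\frac{3}{5}) (k+1)] - rational in k. x = -\frac{5}{2}; t_0 = \frac{1}{4}; negate the roots.


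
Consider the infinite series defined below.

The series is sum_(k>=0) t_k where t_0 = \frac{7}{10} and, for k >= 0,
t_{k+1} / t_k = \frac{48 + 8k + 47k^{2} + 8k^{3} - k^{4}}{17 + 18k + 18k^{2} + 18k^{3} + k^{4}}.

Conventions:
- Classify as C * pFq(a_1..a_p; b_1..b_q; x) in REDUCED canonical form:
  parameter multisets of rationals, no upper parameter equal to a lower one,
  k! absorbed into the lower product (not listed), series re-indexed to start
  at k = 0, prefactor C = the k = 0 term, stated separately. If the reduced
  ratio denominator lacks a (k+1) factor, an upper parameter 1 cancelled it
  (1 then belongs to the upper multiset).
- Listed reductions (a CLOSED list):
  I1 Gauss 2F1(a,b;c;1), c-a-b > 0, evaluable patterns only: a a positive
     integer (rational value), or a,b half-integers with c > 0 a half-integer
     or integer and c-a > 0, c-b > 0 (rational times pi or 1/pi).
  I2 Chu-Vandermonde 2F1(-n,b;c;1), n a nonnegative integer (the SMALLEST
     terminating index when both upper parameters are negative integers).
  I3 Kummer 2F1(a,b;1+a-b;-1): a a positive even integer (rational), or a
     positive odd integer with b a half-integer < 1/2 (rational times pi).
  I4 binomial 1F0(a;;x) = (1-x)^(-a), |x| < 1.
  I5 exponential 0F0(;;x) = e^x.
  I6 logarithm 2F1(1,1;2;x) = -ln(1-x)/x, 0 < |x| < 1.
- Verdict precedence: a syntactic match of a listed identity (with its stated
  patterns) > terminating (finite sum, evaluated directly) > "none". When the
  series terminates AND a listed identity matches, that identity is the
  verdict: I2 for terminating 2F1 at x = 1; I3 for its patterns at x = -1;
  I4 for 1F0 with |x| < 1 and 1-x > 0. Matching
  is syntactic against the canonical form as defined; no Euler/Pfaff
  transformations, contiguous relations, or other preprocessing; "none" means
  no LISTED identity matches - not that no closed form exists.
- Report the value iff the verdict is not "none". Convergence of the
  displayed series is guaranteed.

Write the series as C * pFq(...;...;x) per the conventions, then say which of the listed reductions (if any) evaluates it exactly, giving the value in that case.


With C = \frac{7}{10}: the canonical form is 2F1(-12, 4; 17; -1). Verdict: the Kummer evaluation I3 fires (x = -1; c = 17 equals 1+a-b for upper {-12, 4}: listed pattern). Sum: 14.

First insight: with t_0 = \frac{7}{10}, cancel k^2 + 1 from the displayed ratio first; then C = 7/10, x = -1.
Consecutive-term ratio: r(k) = -1 * (k-12) (k+4) / [(k+17) (k+1)] - rational; roots negated = parameters, x = -1, C = \frac{7}{10}.


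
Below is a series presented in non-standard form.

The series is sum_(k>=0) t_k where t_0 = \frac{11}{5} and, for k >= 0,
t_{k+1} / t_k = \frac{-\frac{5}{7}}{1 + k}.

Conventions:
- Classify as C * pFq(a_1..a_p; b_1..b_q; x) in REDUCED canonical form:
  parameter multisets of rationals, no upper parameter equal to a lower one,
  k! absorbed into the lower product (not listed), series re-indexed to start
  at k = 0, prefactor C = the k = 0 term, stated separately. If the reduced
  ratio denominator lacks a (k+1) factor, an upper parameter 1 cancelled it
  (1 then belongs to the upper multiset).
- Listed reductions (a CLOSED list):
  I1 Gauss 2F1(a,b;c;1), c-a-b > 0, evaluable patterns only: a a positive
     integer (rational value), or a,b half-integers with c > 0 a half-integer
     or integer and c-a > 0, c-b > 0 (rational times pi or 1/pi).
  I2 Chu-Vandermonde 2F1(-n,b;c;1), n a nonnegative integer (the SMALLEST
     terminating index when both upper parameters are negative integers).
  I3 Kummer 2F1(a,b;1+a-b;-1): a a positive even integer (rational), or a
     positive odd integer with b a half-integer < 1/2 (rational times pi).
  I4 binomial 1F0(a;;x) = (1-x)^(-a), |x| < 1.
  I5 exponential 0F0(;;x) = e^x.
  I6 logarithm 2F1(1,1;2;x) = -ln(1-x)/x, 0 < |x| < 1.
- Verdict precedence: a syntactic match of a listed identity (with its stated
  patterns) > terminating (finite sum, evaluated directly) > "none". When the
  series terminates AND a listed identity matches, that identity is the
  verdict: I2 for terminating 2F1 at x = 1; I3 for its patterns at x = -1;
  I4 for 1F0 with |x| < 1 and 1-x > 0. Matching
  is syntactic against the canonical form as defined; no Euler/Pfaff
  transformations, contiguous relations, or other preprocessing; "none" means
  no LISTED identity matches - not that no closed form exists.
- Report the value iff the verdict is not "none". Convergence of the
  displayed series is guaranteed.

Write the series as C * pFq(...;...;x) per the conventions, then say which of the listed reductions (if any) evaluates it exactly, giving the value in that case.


x = -\frac{5}{7} here; the reduced form reads 0F0, upper {-}, lower {-}, C = \frac{11}{5}. Verdict: exponential (I5) fires (the 0F0 exponential series at x = -\frac{5}{7}). Its exact value is \frac{11}{5} \cdot e^{-\frac{5}{7}}.

First insight: with t_0 = \frac{11}{5}, roots of the ratio polynomials (C = 11/5) are the negated parameters.
Ratio: r(k) = -\frac{5}{7} * 1 / [(k+1)] - rational in k. x = -\frac{5}{7}; t_0 = \frac{11}{5}; negate the roots.


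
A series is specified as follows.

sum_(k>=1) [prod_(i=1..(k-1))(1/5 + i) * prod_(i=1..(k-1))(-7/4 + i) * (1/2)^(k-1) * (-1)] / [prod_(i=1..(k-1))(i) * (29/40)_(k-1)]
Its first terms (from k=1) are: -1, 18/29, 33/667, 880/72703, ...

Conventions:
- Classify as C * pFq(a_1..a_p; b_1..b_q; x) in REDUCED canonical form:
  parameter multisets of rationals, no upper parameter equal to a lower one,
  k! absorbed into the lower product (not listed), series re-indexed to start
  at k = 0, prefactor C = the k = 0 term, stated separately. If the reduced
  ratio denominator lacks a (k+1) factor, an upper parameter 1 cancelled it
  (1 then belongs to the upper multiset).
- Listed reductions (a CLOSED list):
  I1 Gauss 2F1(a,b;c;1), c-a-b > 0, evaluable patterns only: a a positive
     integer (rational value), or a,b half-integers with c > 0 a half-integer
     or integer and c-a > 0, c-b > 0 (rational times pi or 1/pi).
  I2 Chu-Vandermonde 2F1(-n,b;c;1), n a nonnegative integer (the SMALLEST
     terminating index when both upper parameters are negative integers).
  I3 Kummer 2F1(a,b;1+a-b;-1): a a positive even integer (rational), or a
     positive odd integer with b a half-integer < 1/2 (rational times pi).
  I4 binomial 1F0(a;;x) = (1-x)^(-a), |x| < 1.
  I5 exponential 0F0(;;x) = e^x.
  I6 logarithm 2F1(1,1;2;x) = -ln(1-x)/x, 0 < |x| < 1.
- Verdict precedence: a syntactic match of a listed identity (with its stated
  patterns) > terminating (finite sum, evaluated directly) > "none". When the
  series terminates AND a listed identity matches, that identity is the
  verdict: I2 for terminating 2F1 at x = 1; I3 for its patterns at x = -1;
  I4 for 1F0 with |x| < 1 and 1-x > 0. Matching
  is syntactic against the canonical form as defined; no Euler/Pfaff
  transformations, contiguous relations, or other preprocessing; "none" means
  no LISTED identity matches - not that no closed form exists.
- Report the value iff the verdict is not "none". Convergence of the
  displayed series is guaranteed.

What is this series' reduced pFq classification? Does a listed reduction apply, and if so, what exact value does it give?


Classification (C = -1): 2F1 with upper {-3/4, 6/5}, lower {29/40}, argument x = 1/2. Verdict: none - this 2F1 at x = 1/2 matches no listed pattern, and upper {-3/4, 6/5} holds no stopper.

The tell: x = (1/2) and the running product (prefactor -1) telescopes to a rising factorial.
Term ratio: r(k) = (1/2) * (k-3/4) (k+6/5) / [(k+29/40) (k+1)] - poly over poly, x = (1/2) from leading terms; C = -1 at k = 0.


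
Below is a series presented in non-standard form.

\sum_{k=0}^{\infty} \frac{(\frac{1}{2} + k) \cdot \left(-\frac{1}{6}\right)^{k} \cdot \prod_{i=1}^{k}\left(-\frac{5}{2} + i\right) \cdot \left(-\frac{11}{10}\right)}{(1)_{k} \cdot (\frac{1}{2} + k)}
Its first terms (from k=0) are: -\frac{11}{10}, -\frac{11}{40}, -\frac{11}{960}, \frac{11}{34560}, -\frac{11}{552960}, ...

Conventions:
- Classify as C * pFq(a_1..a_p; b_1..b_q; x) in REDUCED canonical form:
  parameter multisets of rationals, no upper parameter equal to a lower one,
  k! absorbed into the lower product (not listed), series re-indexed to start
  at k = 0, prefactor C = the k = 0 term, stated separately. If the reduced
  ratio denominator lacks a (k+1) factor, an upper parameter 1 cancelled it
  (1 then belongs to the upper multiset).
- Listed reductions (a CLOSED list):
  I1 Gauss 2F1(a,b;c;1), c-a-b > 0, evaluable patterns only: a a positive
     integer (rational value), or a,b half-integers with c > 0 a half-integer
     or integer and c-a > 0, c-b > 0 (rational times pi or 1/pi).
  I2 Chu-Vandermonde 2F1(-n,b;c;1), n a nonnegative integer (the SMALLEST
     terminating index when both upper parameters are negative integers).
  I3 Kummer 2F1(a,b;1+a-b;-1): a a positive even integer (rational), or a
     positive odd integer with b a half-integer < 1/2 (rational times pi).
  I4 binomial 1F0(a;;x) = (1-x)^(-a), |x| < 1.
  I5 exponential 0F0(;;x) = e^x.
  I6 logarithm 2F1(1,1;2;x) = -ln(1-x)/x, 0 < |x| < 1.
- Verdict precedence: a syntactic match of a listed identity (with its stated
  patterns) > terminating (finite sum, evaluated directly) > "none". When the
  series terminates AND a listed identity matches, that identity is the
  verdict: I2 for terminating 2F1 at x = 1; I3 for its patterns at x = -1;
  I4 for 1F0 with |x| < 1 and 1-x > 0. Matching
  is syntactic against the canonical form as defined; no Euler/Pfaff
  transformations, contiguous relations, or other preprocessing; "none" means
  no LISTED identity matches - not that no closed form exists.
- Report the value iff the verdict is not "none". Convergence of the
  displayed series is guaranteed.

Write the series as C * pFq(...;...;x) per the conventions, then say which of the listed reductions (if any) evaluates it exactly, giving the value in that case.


The series (x = -\frac{1}{6}) is 1F0: upper {-\frac{3}{2}}, lower {-}, prefactor -\frac{11}{10}. Verdict: this is the I4 binomial reduction (the 1F0 binomial series: exponent 3/2, x = -\frac{1}{6}). Exact value: \left(-\frac{11}{10}\right) \cdot \left(\frac{7}{6}\right)^{\frac{3}{2}}.

The tell: t_0 being -\frac{11}{10}, (1)_k (C = -11/10, x = -1/6) is k! itself.
Ratio: r(k) = -\frac{1}{6} * (k-\frac{3}{2}) / [(k+1)] - rational; roots negated = parameters, x = -\frac{1}{6}, C = -\frac{11}{10}.


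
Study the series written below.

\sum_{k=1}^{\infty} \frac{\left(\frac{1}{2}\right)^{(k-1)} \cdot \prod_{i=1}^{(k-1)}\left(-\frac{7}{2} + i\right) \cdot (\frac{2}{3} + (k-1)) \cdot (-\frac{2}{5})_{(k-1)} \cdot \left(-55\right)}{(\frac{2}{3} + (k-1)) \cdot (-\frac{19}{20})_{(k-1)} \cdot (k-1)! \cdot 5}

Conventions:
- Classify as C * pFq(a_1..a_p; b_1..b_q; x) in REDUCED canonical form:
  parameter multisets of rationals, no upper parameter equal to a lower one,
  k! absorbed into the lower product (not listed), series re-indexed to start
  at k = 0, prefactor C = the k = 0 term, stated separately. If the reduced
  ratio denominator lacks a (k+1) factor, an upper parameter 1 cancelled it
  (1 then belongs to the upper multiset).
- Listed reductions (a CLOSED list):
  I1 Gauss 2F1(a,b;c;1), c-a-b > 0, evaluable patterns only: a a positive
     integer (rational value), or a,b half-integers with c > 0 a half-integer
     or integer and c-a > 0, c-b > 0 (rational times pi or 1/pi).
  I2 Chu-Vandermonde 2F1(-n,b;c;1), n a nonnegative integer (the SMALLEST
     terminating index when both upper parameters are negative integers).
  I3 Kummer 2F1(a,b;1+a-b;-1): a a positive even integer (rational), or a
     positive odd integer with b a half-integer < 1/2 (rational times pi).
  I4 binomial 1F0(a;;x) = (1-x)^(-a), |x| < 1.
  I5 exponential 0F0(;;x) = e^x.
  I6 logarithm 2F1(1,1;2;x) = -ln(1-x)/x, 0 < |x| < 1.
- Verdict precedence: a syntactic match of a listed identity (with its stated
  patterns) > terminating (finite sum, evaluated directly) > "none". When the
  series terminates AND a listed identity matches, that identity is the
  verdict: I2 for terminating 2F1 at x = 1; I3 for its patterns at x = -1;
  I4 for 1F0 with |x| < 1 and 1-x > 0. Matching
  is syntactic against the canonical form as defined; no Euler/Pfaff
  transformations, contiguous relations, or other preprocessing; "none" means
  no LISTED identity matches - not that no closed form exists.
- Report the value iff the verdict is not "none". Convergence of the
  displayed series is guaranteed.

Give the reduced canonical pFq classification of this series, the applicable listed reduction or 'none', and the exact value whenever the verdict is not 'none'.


The series (x = \frac{1}{2}) is 2F1: upper {-\frac{5}{2}, -\frac{2}{5}}, lower {-\frac{19}{20}}, prefactor -11. Verdict: none. Every listed pattern misses the 2F1 form at \frac{1}{2}, upper {-\frac{5}{2}, -\frac{2}{5}}.

The tell: x = \frac{1}{2} and the constant factors (prefactor -11) combine into one prefactor.
Adjacent-term ratio: r(k) = \frac{1}{2} * (k-\frac{5}{2}) (k-\frac{2}{5}) / [(k-\frac{19}{20}) (k+1)] - rational in k, leading ratio \frac{1}{2}; with t_0 = -11, classification follows.


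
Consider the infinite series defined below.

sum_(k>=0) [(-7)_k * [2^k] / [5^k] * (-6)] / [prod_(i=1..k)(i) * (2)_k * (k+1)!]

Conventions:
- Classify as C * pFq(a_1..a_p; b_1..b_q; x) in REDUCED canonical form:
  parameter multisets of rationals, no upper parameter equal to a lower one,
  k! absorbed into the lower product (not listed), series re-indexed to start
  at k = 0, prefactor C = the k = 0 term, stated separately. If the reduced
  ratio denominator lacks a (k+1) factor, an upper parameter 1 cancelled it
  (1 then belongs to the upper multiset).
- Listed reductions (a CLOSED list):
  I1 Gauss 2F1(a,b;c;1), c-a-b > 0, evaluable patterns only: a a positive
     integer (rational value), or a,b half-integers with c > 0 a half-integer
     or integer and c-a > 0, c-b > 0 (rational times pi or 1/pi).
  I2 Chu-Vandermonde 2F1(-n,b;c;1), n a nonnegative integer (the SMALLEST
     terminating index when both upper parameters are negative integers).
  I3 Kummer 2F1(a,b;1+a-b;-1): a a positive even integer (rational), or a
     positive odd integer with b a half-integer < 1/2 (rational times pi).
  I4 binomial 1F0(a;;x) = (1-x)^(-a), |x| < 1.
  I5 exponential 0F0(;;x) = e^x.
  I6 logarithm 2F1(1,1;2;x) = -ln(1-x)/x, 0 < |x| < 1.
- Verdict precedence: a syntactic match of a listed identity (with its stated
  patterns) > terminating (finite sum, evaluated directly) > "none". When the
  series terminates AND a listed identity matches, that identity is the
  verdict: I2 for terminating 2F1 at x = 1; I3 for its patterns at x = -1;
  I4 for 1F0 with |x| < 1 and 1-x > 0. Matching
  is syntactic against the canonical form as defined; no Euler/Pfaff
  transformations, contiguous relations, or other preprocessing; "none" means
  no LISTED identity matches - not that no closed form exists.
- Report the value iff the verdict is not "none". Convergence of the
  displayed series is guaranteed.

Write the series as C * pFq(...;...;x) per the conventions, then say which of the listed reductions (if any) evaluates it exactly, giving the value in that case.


Key step: from the first term -6: the two geometric factors (prefactor -6) combine into one argument.
Ratio: r(k) = (2/5) * (k-7) / [(k+2) (k+2) (k+1)] - poly over poly, x = (2/5) from leading terms; C = -6 at k = 0.

x = 2/5 here; the reduced form reads 1F2, upper {-7}, lower {2, 2}, C = -6. Verdict: terminating - upper parameter -7 makes this a finite sum (last index 7), evaluated exactly. Sum: -14314354797/6125000000.


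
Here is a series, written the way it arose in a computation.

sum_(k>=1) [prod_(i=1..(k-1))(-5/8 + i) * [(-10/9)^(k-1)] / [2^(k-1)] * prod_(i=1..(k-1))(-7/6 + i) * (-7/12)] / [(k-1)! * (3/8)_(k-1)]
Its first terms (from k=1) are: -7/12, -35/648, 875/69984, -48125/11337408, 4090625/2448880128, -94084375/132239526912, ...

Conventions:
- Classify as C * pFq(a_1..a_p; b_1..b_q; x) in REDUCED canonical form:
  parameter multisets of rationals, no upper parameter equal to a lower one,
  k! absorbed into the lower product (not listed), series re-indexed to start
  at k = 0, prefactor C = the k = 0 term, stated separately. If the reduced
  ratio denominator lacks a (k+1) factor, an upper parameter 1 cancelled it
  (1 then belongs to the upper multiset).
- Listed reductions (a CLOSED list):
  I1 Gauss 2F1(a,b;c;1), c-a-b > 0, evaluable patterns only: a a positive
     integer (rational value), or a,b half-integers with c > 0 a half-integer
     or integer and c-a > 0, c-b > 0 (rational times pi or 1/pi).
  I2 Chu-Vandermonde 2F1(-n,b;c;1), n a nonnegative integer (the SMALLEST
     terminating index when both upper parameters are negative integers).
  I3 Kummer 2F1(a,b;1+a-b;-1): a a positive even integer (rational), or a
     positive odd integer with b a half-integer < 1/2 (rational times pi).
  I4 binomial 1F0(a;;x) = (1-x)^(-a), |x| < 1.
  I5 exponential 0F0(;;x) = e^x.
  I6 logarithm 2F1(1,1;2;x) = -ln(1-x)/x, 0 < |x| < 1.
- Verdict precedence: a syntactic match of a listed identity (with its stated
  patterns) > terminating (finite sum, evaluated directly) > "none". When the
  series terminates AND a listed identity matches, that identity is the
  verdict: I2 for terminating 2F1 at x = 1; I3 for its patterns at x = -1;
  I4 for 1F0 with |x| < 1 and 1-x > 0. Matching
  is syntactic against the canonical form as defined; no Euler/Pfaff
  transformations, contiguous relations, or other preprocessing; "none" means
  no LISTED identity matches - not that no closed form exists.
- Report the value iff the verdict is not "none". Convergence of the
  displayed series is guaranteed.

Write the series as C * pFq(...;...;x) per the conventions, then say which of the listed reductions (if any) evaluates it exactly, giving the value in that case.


Prefactor -7/12, argument -5/9: 1F0 with upper {-1/6} over lower {-}. Verdict at x = -5/9: the binomial series (I4) matches (the 1F0 binomial series: exponent 1/6, x = -5/9). Hence: (-7/12) * (14/9)^(1/6).

Key step: t_0 = -7/12 here, and the parameter 3/8 appears in both the upper and lower lists and cancels.
Adjacent-term ratio: r(k) = (-5/9) * (k-1/6) / [(k+1)] - rational in k. x = (-5/9); t_0 = -7/12; negate the roots.


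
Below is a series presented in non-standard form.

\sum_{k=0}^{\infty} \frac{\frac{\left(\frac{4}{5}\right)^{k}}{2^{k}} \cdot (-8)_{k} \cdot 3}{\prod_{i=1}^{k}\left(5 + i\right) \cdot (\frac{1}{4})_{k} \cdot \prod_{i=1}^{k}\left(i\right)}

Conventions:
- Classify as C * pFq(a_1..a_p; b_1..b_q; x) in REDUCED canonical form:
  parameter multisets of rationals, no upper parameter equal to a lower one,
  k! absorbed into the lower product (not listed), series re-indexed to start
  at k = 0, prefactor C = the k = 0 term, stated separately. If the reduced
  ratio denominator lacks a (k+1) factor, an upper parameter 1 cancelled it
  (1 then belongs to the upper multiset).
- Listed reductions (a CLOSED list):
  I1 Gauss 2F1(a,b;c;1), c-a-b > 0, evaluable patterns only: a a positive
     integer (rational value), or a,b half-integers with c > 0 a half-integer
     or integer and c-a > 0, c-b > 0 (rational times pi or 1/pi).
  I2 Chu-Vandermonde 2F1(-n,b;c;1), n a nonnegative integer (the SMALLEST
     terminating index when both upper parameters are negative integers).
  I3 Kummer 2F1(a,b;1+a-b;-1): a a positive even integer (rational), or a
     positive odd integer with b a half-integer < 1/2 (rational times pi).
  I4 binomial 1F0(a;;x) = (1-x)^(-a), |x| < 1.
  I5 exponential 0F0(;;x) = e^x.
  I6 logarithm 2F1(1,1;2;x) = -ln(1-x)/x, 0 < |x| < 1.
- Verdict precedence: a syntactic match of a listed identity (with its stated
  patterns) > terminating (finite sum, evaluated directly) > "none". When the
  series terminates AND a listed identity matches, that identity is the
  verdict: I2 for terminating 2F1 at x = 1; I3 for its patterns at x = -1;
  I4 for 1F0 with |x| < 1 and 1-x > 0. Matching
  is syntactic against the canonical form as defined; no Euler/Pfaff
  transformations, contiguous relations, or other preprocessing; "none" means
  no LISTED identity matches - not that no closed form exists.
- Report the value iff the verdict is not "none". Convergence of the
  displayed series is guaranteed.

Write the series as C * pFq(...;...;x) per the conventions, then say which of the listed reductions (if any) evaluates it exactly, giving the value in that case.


At argument \frac{2}{5}: a 1F2 with upper {-8}, lower {\frac{1}{4}, 6}, scaled by C = 3. Verdict: terminating. (-8)_k vanishes past k = 8, leaving a 9-term sum, computed directly. Its exact value is -\frac{6449360870457633841}{2664211598876953125}.

The tell: x = \frac{2}{5} and the product of the first k integers (C = 3) is k!.
Step ratio: r(k) = \frac{2}{5} * (k-8) / [(k+\frac{1}{4}) (k+6) (k+1)] - rational in k, leading ratio \frac{2}{5}; with t_0 = 3, classification follows.
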